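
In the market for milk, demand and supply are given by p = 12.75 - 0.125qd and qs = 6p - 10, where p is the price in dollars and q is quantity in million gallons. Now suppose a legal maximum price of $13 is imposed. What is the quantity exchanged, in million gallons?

Rearranging demand gives qd = 102 - 8p. In a free market, 102 - 8p = 6p - 10 gives the equilibrium p* = 8, q* = 38.
The ceiling of 13 is above the equilibrium price 8, so it is not binding; the market clears at p* = 8, q* = 38.

38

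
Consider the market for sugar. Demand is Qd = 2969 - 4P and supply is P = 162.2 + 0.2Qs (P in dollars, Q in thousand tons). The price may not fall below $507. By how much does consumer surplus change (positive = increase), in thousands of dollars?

-97005

Rearranging supply gives Qs = 5P - 811. Without the control the market clears where 2969 - 4P = 5P - 811, i.e. P* = 420 and Q* = 1289.
The floor of 507 is above the equilibrium price 420, so it binds.
At P = 507: Qd = 2969 - 4·507 = 941 and Qs = 5·507 - 811 = 1724.
Consumer surplus without the control is ½ · (742.25 - 420) · 1289 = 207690.125.
With the floor, consumers buy 941 units at 507, so CS = ½ · (742.25 - 507) · 941 = 110685.125.
Change in consumer surplus = 110685.125 - 207690.125 = -97005.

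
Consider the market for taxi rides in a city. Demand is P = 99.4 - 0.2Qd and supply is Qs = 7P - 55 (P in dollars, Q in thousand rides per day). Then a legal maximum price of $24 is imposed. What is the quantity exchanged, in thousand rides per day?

113

Rearranging demand gives Qd = 497 - 5P. In a free market, 497 - 5P = 7P - 55 gives the equilibrium P* = 46, Q* = 267.
The ceiling of 24 is below the equilibrium price 46, so it binds.
At P = 24: Qd = 497 - 5·24 = 377 and Qs = 7·24 - 55 = 113.
The quantity actually transacted is the short side, supply: 113.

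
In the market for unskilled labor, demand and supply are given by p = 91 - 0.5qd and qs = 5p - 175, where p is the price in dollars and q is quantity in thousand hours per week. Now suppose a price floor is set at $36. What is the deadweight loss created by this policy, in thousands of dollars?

0

Rearranging demand gives qd = 182 - 2p. Without the control the market clears where 182 - 2p = 5p - 175, i.e. p* = 51 and q* = 80.
The floor of 36 is below the equilibrium price 51, so it is not binding; the market clears at p* = 51, q* = 80.
Since the control does not bind, no trades are prevented and deadweight loss is zero.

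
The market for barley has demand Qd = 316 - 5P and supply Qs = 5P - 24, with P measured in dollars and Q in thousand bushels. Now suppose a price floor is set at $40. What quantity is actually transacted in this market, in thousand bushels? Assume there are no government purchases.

Without the control the market clears where 316 - 5P = 5P - 24, i.e. P* = 34 and Q* = 146.
Because the floor (40) lies above the market-clearing price, it is binding.
At P = 40: Qd = 316 - 5·40 = 116 and Qs = 5·40 - 24 = 176.
The quantity actually transacted is the short side, demand: 116.

116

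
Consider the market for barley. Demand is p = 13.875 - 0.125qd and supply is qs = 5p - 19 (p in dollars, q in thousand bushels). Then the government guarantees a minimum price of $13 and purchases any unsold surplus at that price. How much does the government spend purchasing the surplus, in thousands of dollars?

Rearranging demand gives qd = 111 - 8p. In a free market, 111 - 8p = 5p - 19 gives the equilibrium p* = 10, q* = 31.
Since 13 > 10, the floor is binding.
At p = 13: qd = 111 - 8·13 = 7 and qs = 5·13 - 19 = 46.
Surplus = qs - qd = 39.
Government expenditure = surplus × support price = 39 × 13 = 507.

507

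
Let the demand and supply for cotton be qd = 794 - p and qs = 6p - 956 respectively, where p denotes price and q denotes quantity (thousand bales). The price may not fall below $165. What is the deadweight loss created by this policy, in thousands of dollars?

0

Equilibrium: 794 - p = 6p - 956, so 1750 = 7p and p* = 250, q* = 544.
Since 165 is below p* = 250, the floor does not bind and the free-market outcome prevails.
Since the control does not bind, no trades are prevented and deadweight loss is zero.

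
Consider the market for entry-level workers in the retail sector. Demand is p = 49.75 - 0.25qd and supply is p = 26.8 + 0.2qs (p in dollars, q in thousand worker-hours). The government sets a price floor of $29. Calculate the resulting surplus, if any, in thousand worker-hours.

Rearranging demand gives qd = 199 - 4p; rearranging supply gives qs = 5p - 134. Without the control the market clears where 199 - 4p = 5p - 134, i.e. p* = 37 and q* = 51.
The floor of 29 is below the equilibrium price 37, so it is not binding; the market clears at p* = 37, q* = 51.
Since the control does not bind, there is no surplus.

0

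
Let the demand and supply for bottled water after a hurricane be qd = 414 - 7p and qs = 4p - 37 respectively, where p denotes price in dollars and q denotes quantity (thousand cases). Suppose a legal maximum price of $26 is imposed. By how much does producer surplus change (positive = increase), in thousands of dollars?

-1455

In a free market, 414 - 7p = 4p - 37 gives the equilibrium p* = 41, q* = 127.
Since 26 < 41, the ceiling is binding.
At p = 26: qd = 414 - 7·26 = 232 and qs = 4·26 - 37 = 67.
Producer surplus without the control is ½ · (41 - 9.25) · 127 = 2016.125.
With the ceiling, producers sell 67 units at 26, so PS = ½ · (26 - 9.25) · 67 = 561.125.
Change in producer surplus = 561.125 - 2016.125 = -1455.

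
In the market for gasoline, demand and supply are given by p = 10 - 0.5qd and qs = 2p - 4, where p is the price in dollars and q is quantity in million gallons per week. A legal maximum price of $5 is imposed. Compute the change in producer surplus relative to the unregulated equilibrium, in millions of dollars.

Rearranging demand gives qd = 20 - 2p. In a free market, 20 - 2p = 2p - 4 gives the equilibrium p* = 6, q* = 8.
Because the ceiling (5) lies below the market-clearing price, it is binding.
At p = 5: qd = 20 - 2·5 = 10 and qs = 2·5 - 4 = 6.
Producer surplus without the control is ½ · (6 - 2) · 8 = 16.
With the ceiling, producers sell 6 units at 5, so PS = ½ · (5 - 2) · 6 = 9.
Change in producer surplus = 9 - 16 = -7.

-7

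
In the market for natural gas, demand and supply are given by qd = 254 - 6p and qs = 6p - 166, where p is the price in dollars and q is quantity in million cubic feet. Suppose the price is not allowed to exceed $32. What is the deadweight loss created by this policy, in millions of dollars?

54

In a free market, 254 - 6p = 6p - 166 gives the equilibrium p* = 35, q* = 44.
Since 32 < 35, the ceiling is binding.
At p = 32: qd = 254 - 6·32 = 62 and qs = 6·32 - 166 = 26.
Quantity traded falls to 26. At q = 26 the demand price is (254 - 26)/6 = 38 and the supply price is (166 + 26)/6 = 32.
Deadweight loss = ½ · (38 - 32) · (44 - 26) = ½ · 6 · 18 = 54.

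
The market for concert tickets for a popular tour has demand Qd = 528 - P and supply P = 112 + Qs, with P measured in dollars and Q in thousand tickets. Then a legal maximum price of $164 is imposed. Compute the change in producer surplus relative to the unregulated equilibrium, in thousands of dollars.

Rearranging supply gives Qs = P - 112. Setting quantity demanded equal to quantity supplied, 528 - P = P - 112, gives P* = 320 and Q* = 208.
The ceiling of 164 is below the equilibrium price 320, so it binds.
At P = 164: Qd = 528 - 164 = 364 and Qs = 164 - 112 = 52.
Producer surplus without the control is ½ · (320 - 112) · 208 = 21632.
With the ceiling, producers sell 52 units at 164, so PS = ½ · (164 - 112) · 52 = 1352.
Change in producer surplus = 1352 - 21632 = -20280.

-20280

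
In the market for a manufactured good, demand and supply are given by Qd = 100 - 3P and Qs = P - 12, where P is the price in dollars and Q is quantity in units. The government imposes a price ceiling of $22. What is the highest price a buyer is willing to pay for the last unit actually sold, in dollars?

Setting quantity demanded equal to quantity supplied, 100 - 3P = P - 12, gives P* = 28 and Q* = 16.
The ceiling of 22 is below the equilibrium price 28, so it binds.
At P = 22: Qd = 100 - 3·22 = 34 and Qs = 22 - 12 = 10.
Only 10 units reach the market. On the demand curve, the marginal buyer's willingness to pay at Q = 10 is (100 - 10)/3 = 30.

30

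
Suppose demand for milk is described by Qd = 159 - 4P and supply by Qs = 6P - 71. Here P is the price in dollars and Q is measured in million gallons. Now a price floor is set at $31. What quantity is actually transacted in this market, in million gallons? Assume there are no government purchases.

35

Equilibrium: 159 - 4P = 6P - 71, so 230 = 10P and P* = 23, Q* = 67.
The floor of 31 is above the equilibrium price 23, so it binds.
At P = 31: Qd = 159 - 4·31 = 35 and Qs = 6·31 - 71 = 115.
The quantity actually transacted is the short side, demand: 35.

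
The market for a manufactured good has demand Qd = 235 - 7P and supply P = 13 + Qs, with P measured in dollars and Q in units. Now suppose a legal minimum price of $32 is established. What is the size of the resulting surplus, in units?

8

Rearranging supply gives Qs = P - 13. In a free market, 235 - 7P = P - 13 gives the equilibrium P* = 31, Q* = 18.
The floor of 32 is above the equilibrium price 31, so it binds.
At P = 32: Qd = 235 - 7·32 = 11 and Qs = 32 - 13 = 19.
Surplus = Qs - Qd = 19 - 11 = 8.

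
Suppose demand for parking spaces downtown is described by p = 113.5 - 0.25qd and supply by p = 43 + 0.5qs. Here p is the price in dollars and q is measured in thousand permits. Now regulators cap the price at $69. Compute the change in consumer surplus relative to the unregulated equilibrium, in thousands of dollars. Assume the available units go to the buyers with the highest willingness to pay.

871.5

Rearranging demand gives qd = 454 - 4p; rearranging supply gives qs = 2p - 86. Without the control the market clears where 454 - 4p = 2p - 86, i.e. p* = 90 and q* = 94.
Because the ceiling (69) lies below the market-clearing price, it is binding.
At p = 69: qd = 454 - 4·69 = 178 and qs = 2·69 - 86 = 52.
Consumer surplus without the control is ½ · (113.5 - 90) · 94 = 1104.5.
With the ceiling, 52 units are sold at 69 (assume they go to the highest-value buyers). The demand price at q = 52 is 100.5, so CS = ½ · [(113.5 - 69) + (100.5 - 69)] · 52 = 1976.
Change in consumer surplus = 1976 - 1104.5 = 871.5.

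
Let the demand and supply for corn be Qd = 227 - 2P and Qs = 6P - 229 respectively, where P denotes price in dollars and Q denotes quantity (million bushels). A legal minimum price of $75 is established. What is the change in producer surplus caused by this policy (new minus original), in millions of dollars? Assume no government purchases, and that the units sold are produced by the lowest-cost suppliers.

1278

Equilibrium: 227 - 2P = 6P - 229, so 456 = 8P and P* = 57, Q* = 113.
Because the floor (75) lies above the market-clearing price, it is binding.
At P = 75: Qd = 227 - 2·75 = 77 and Qs = 6·75 - 229 = 221.
Producer surplus without the control is ½ · (57 - 229/6) · 113 = 12769/12.
With the floor, 77 units are sold at 75. The supply price at Q = 77 is 51, so PS = ½ · [(75 - 229/6) + (75 - 51)] · 77 = 28105/12.
Change in producer surplus = 28105/12 - 12769/12 = 1278.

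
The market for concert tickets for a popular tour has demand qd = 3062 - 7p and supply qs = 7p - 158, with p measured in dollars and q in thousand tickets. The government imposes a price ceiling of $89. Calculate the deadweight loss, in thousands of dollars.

In a free market, 3062 - 7p = 7p - 158 gives the equilibrium p* = 230, q* = 1452.
The ceiling of 89 is below the equilibrium price 230, so it binds.
At p = 89: qd = 3062 - 7·89 = 2439 and qs = 7·89 - 158 = 465.
Quantity traded falls to 465. At q = 465 the demand price is (3062 - 465)/7 = 371 and the supply price is (158 + 465)/7 = 89.
Deadweight loss = ½ · (371 - 89) · (1452 - 465) = ½ · 282 · 987 = 139167.

139167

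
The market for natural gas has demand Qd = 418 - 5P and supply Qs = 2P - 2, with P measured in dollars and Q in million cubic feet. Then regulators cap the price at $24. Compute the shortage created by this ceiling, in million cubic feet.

Setting quantity demanded equal to quantity supplied, 418 - 5P = 2P - 2, gives P* = 60 and Q* = 118.
Because the ceiling (24) lies below the market-clearing price, it is binding.
At P = 24: Qd = 418 - 5·24 = 298 and Qs = 2·24 - 2 = 46.
Shortage = Qd - Qs = 298 - 46 = 252.

252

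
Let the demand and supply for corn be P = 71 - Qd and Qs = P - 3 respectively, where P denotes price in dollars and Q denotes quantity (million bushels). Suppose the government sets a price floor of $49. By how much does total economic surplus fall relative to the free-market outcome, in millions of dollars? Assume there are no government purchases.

Rearranging demand gives Qd = 71 - P. In a free market, 71 - P = P - 3 gives the equilibrium P* = 37, Q* = 34.
The floor of 49 is above the equilibrium price 37, so it binds.
At P = 49: Qd = 71 - 49 = 22 and Qs = 49 - 3 = 46.
Quantity traded falls to 22. At Q = 22 the demand price is 71 - 22 = 49 and the supply price is 3 + 22 = 25.
Deadweight loss = ½ · (49 - 25) · (34 - 22) = ½ · 24 · 12 = 144.

144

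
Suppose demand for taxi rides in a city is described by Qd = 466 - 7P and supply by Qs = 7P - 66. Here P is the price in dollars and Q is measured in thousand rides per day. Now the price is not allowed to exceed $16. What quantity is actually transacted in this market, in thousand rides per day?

46

Setting quantity demanded equal to quantity supplied, 466 - 7P = 7P - 66, gives P* = 38 and Q* = 200.
The ceiling of 16 is below the equilibrium price 38, so it binds.
At P = 16: Qd = 466 - 7·16 = 354 and Qs = 7·16 - 66 = 46.
The quantity actually transacted is the short side, supply: 46.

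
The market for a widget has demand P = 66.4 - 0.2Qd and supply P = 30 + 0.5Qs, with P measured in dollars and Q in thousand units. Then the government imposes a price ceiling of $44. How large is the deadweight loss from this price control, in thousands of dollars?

Rearranging demand gives Qd = 332 - 5P; rearranging supply gives Qs = 2P - 60. Setting quantity demanded equal to quantity supplied, 332 - 5P = 2P - 60, gives P* = 56 and Q* = 52.
Since 44 < 56, the ceiling is binding.
At P = 44: Qd = 332 - 5·44 = 112 and Qs = 2·44 - 60 = 28.
Quantity traded falls to 28. At Q = 28 the demand price is (332 - 28)/5 = 60.8 and the supply price is (60 + 28)/2 = 44.
Deadweight loss = ½ · (60.8 - 44) · (52 - 28) = ½ · 16.8 · 24 = 201.6.

201.6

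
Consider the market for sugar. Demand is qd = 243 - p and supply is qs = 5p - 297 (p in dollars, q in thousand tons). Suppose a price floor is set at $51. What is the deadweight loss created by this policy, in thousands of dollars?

Setting quantity demanded equal to quantity supplied, 243 - p = 5p - 297, gives p* = 90 and q* = 153.
Since 51 is below p* = 90, the floor does not bind and the free-market outcome prevails.
Since the control does not bind, no trades are prevented and deadweight loss is zero.

0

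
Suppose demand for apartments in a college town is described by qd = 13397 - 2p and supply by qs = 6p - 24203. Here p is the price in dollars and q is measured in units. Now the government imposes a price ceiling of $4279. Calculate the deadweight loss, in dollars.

2126892

In a free market, 13397 - 2p = 6p - 24203 gives the equilibrium p* = 4700, q* = 3997.
The ceiling of 4279 is below the equilibrium price 4700, so it binds.
At p = 4279: qd = 13397 - 2·4279 = 4839 and qs = 6·4279 - 24203 = 1471.
Quantity traded falls to 1471. At q = 1471 the demand price is (13397 - 1471)/2 = 5963 and the supply price is (24203 + 1471)/6 = 4279.
Deadweight loss = ½ · (5963 - 4279) · (3997 - 1471) = ½ · 1684 · 2526 = 2126892.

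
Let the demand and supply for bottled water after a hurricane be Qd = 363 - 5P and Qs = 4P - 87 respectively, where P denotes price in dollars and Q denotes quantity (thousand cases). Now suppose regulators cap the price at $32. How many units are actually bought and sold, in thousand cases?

41

Equilibrium: 363 - 5P = 4P - 87, so 450 = 9P and P* = 50, Q* = 113.
Since 32 < 50, the ceiling is binding.
At P = 32: Qd = 363 - 5·32 = 203 and Qs = 4·32 - 87 = 41.
The quantity actually transacted is the short side, supply: 41.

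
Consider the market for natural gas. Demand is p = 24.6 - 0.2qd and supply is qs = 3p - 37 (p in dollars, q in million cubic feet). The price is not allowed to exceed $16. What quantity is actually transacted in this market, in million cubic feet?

Rearranging demand gives qd = 123 - 5p. Setting quantity demanded equal to quantity supplied, 123 - 5p = 3p - 37, gives p* = 20 and q* = 23.
Since 16 < 20, the ceiling is binding.
At p = 16: qd = 123 - 5·16 = 43 and qs = 3·16 - 37 = 11.
The quantity actually transacted is the short side, supply: 11.

11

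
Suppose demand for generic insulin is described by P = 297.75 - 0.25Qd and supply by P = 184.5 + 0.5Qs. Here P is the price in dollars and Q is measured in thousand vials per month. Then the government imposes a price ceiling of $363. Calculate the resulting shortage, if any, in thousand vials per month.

Rearranging demand gives Qd = 1191 - 4P; rearranging supply gives Qs = 2P - 369. Without the control the market clears where 1191 - 4P = 2P - 369, i.e. P* = 260 and Q* = 151.
Since 363 is above P* = 260, the ceiling does not bind and the free-market outcome prevails.
Since the control does not bind, there is no shortage.

0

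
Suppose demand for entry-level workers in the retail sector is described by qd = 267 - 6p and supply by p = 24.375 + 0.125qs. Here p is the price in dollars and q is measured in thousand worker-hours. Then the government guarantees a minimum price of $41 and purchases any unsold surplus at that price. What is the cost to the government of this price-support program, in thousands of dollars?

Rearranging supply gives qs = 8p - 195. In a free market, 267 - 6p = 8p - 195 gives the equilibrium p* = 33, q* = 69.
Because the floor (41) lies above the market-clearing price, it is binding.
At p = 41: qd = 267 - 6·41 = 21 and qs = 8·41 - 195 = 133.
Surplus = qs - qd = 112.
Government expenditure = surplus × support price = 112 × 41 = 4592.

4592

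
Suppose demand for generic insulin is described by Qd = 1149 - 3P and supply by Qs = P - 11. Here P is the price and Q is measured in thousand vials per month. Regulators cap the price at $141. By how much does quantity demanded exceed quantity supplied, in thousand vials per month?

596

Without the control the market clears where 1149 - 3P = P - 11, i.e. P* = 290 and Q* = 279.
The ceiling of 141 is below the equilibrium price 290, so it binds.
At P = 141: Qd = 1149 - 3·141 = 726 and Qs = 141 - 11 = 130.
Shortage = Qd - Qs = 726 - 130 = 596.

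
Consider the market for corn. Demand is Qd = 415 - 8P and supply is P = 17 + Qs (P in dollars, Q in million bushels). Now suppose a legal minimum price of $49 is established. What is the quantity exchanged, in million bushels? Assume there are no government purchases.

23

Rearranging supply gives Qs = P - 17. Equilibrium: 415 - 8P = P - 17, so 432 = 9P and P* = 48, Q* = 31.
The floor of 49 is above the equilibrium price 48, so it binds.
At P = 49: Qd = 415 - 8·49 = 23 and Qs = 49 - 17 = 32.
The quantity actually transacted is the short side, demand: 23.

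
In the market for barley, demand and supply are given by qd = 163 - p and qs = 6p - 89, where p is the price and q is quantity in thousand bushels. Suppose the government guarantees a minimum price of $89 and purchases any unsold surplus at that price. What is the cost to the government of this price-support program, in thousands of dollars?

Setting quantity demanded equal to quantity supplied, 163 - p = 6p - 89, gives p* = 36 and q* = 127.
The floor of 89 is above the equilibrium price 36, so it binds.
At p = 89: qd = 163 - 89 = 74 and qs = 6·89 - 89 = 445.
Surplus = qs - qd = 371.
Government expenditure = surplus × support price = 371 × 89 = 33019.

33019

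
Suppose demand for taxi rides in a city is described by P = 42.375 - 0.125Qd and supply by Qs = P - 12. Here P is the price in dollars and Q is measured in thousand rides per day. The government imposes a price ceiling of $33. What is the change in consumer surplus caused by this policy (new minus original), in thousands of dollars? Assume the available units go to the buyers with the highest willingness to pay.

Rearranging demand gives Qd = 339 - 8P. Equilibrium: 339 - 8P = P - 12, so 351 = 9P and P* = 39, Q* = 27.
Since 33 < 39, the ceiling is binding.
At P = 33: Qd = 339 - 8·33 = 75 and Qs = 33 - 12 = 21.
Consumer surplus without the control is ½ · (42.375 - 39) · 27 = 45.5625.
With the ceiling, 21 units are sold at 33 (assume they go to the highest-value buyers). The demand price at Q = 21 is 39.75, so CS = ½ · [(42.375 - 33) + (39.75 - 33)] · 21 = 169.3125.
Change in consumer surplus = 169.3125 - 45.5625 = 123.75.

123.75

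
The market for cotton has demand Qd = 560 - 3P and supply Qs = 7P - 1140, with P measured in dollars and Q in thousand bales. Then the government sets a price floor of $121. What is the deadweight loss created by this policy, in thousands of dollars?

Equilibrium: 560 - 3P = 7P - 1140, so 1700 = 10P and P* = 170, Q* = 50.
Since 121 is below P* = 170, the floor does not bind and the free-market outcome prevails.
Since the control does not bind, no trades are prevented and deadweight loss is zero.

0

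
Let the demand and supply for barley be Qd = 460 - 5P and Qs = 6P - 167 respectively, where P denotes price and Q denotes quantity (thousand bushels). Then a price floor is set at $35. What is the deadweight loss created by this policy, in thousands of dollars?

0

Setting quantity demanded equal to quantity supplied, 460 - 5P = 6P - 167, gives P* = 57 and Q* = 175.
Since 35 is below P* = 57, the floor does not bind and the free-market outcome prevails.
Since the control does not bind, no trades are prevented and deadweight loss is zero.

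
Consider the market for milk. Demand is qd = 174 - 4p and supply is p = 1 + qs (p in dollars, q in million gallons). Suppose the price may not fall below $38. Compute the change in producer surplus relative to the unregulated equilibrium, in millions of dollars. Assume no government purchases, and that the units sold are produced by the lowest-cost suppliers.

-6

Rearranging supply gives qs = p - 1. Equilibrium: 174 - 4p = p - 1, so 175 = 5p and p* = 35, q* = 34.
Since 38 > 35, the floor is binding.
At p = 38: qd = 174 - 4·38 = 22 and qs = 38 - 1 = 37.
Producer surplus without the control is ½ · (35 - 1) · 34 = 578.
With the floor, 22 units are sold at 38. The supply price at q = 22 is 23, so PS = ½ · [(38 - 1) + (38 - 23)] · 22 = 572.
Change in producer surplus = 572 - 578 = -6.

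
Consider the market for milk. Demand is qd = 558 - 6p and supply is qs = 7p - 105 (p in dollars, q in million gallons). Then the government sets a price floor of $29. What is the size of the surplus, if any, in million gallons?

Without the control the market clears where 558 - 6p = 7p - 105, i.e. p* = 51 and q* = 252.
The floor of 29 is below the equilibrium price 51, so it is not binding; the market clears at p* = 51, q* = 252.
Since the control does not bind, there is no surplus.

0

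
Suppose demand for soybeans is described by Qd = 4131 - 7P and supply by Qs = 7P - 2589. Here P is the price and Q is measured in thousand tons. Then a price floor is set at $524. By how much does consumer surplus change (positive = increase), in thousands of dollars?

Setting quantity demanded equal to quantity supplied, 4131 - 7P = 7P - 2589, gives P* = 480 and Q* = 771.
Because the floor (524) lies above the market-clearing price, it is binding.
At P = 524: Qd = 4131 - 7·524 = 463 and Qs = 7·524 - 2589 = 1079.
Consumer surplus without the control is ½ · (4131/7 - 480) · 771 = 594441/14.
With the floor, consumers buy 463 units at 524, so CS = ½ · (4131/7 - 524) · 463 = 214369/14.
Change in consumer surplus = 214369/14 - 594441/14 = -27148.

-27148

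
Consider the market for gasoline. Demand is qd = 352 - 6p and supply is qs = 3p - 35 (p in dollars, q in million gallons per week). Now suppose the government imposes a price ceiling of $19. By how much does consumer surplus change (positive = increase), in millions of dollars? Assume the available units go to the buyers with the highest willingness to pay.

96

Without the control the market clears where 352 - 6p = 3p - 35, i.e. p* = 43 and q* = 94.
Since 19 < 43, the ceiling is binding.
At p = 19: qd = 352 - 6·19 = 238 and qs = 3·19 - 35 = 22.
Consumer surplus without the control is ½ · (176/3 - 43) · 94 = 2209/3.
With the ceiling, 22 units are sold at 19 (assume they go to the highest-value buyers). The demand price at q = 22 is 55, so CS = ½ · [(176/3 - 19) + (55 - 19)] · 22 = 2497/3.
Change in consumer surplus = 2497/3 - 2209/3 = 96.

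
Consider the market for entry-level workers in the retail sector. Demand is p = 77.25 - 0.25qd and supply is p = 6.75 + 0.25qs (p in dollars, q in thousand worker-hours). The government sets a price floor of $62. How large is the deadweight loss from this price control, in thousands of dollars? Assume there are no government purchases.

Rearranging demand gives qd = 309 - 4p; rearranging supply gives qs = 4p - 27. Setting quantity demanded equal to quantity supplied, 309 - 4p = 4p - 27, gives p* = 42 and q* = 141.
Because the floor (62) lies above the market-clearing price, it is binding.
At p = 62: qd = 309 - 4·62 = 61 and qs = 4·62 - 27 = 221.
Quantity traded falls to 61. At q = 61 the demand price is (309 - 61)/4 = 62 and the supply price is (27 + 61)/4 = 22.
Deadweight loss = ½ · (62 - 22) · (141 - 61) = ½ · 40 · 80 = 1600.

1600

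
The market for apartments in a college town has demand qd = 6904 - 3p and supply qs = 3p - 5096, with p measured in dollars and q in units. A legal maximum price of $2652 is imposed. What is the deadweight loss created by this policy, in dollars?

Setting quantity demanded equal to quantity supplied, 6904 - 3p = 3p - 5096, gives p* = 2000 and q* = 904.
The ceiling of 2652 is above the equilibrium price 2000, so it is not binding; the market clears at p* = 2000, q* = 904.
Since the control does not bind, no trades are prevented and deadweight loss is zero.

0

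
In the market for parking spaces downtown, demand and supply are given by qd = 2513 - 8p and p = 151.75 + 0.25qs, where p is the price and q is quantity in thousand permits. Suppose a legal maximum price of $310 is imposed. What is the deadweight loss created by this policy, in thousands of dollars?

0

Rearranging supply gives qs = 4p - 607. Without the control the market clears where 2513 - 8p = 4p - 607, i.e. p* = 260 and q* = 433.
Since 310 is above p* = 260, the ceiling does not bind and the free-market outcome prevails.
Since the control does not bind, no trades are prevented and deadweight loss is zero.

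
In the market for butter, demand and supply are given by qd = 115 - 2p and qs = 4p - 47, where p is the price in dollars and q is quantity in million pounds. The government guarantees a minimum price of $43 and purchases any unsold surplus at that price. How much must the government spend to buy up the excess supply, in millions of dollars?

Setting quantity demanded equal to quantity supplied, 115 - 2p = 4p - 47, gives p* = 27 and q* = 61.
Since 43 > 27, the floor is binding.
At p = 43: qd = 115 - 2·43 = 29 and qs = 4·43 - 47 = 125.
Surplus = qs - qd = 96.
Government expenditure = surplus × support price = 96 × 43 = 4128.

4128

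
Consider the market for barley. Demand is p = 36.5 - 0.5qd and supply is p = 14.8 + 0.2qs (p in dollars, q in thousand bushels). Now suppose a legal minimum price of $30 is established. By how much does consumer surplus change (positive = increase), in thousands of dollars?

Rearranging demand gives qd = 73 - 2p; rearranging supply gives qs = 5p - 74. Setting quantity demanded equal to quantity supplied, 73 - 2p = 5p - 74, gives p* = 21 and q* = 31.
Because the floor (30) lies above the market-clearing price, it is binding.
At p = 30: qd = 73 - 2·30 = 13 and qs = 5·30 - 74 = 76.
Consumer surplus without the control is ½ · (36.5 - 21) · 31 = 240.25.
With the floor, consumers buy 13 units at 30, so CS = ½ · (36.5 - 30) · 13 = 42.25.
Change in consumer surplus = 42.25 - 240.25 = -198.

-198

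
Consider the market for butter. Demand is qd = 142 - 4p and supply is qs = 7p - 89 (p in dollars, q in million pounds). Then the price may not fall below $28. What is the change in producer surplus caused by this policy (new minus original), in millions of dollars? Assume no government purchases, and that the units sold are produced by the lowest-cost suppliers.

Without the control the market clears where 142 - 4p = 7p - 89, i.e. p* = 21 and q* = 58.
The floor of 28 is above the equilibrium price 21, so it binds.
At p = 28: qd = 142 - 4·28 = 30 and qs = 7·28 - 89 = 107.
Producer surplus without the control is ½ · (21 - 89/7) · 58 = 1682/7.
With the floor, 30 units are sold at 28. The supply price at q = 30 is 17, so PS = ½ · [(28 - 89/7) + (28 - 17)] · 30 = 2760/7.
Change in producer surplus = 2760/7 - 1682/7 = 154.

154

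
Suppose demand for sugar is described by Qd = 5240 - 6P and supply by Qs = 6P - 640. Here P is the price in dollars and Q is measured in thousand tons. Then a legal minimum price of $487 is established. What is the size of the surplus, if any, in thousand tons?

Equilibrium: 5240 - 6P = 6P - 640, so 5880 = 12P and P* = 490, Q* = 2300.
The floor of 487 is below the equilibrium price 490, so it is not binding; the market clears at P* = 490, Q* = 2300.
Since the control does not bind, there is no surplus.

0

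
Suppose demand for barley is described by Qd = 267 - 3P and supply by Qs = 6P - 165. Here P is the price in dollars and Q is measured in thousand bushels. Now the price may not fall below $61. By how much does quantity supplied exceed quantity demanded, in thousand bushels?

Equilibrium: 267 - 3P = 6P - 165, so 432 = 9P and P* = 48, Q* = 123.
Because the floor (61) lies above the market-clearing price, it is binding.
At P = 61: Qd = 267 - 3·61 = 84 and Qs = 6·61 - 165 = 201.
Surplus = Qs - Qd = 201 - 84 = 117.

117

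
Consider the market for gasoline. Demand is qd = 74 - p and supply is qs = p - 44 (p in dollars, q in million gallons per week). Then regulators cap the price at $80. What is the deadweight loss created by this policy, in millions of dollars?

0

Without the control the market clears where 74 - p = p - 44, i.e. p* = 59 and q* = 15.
Since 80 is above p* = 59, the ceiling does not bind and the free-market outcome prevails.
Since the control does not bind, no trades are prevented and deadweight loss is zero.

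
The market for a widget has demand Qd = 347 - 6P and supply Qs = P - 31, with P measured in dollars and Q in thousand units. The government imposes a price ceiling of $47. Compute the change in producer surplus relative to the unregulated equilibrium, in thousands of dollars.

In a free market, 347 - 6P = P - 31 gives the equilibrium P* = 54, Q* = 23.
Since 47 < 54, the ceiling is binding.
At P = 47: Qd = 347 - 6·47 = 65 and Qs = 47 - 31 = 16.
Producer surplus without the control is ½ · (54 - 31) · 23 = 264.5.
With the ceiling, producers sell 16 units at 47, so PS = ½ · (47 - 31) · 16 = 128.
Change in producer surplus = 128 - 264.5 = -136.5.

-136.5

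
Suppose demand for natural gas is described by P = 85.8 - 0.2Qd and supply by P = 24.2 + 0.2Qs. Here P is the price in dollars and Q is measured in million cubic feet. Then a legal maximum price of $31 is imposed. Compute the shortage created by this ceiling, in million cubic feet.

Rearranging demand gives Qd = 429 - 5P; rearranging supply gives Qs = 5P - 121. Without the control the market clears where 429 - 5P = 5P - 121, i.e. P* = 55 and Q* = 154.
Since 31 < 55, the ceiling is binding.
At P = 31: Qd = 429 - 5·31 = 274 and Qs = 5·31 - 121 = 34.
Shortage = Qd - Qs = 274 - 34 = 240.

240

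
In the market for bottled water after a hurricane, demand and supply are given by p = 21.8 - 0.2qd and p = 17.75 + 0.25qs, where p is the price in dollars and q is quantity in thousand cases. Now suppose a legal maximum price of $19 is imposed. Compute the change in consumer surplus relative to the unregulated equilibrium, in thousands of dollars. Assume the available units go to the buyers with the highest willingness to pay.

Rearranging demand gives qd = 109 - 5p; rearranging supply gives qs = 4p - 71. Setting quantity demanded equal to quantity supplied, 109 - 5p = 4p - 71, gives p* = 20 and q* = 9.
The ceiling of 19 is below the equilibrium price 20, so it binds.
At p = 19: qd = 109 - 5·19 = 14 and qs = 4·19 - 71 = 5.
Consumer surplus without the control is ½ · (21.8 - 20) · 9 = 8.1.
With the ceiling, 5 units are sold at 19 (assume they go to the highest-value buyers). The demand price at q = 5 is 20.8, so CS = ½ · [(21.8 - 19) + (20.8 - 19)] · 5 = 11.5.
Change in consumer surplus = 11.5 - 8.1 = 3.4.

3.4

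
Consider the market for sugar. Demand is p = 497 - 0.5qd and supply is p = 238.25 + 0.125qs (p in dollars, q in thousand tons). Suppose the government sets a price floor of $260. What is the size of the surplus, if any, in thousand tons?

0

Rearranging demand gives qd = 994 - 2p; rearranging supply gives qs = 8p - 1906. Equilibrium: 994 - 2p = 8p - 1906, so 2900 = 10p and p* = 290, q* = 414.
Since 260 is below p* = 290, the floor does not bind and the free-market outcome prevails.
Since the control does not bind, there is no surplus.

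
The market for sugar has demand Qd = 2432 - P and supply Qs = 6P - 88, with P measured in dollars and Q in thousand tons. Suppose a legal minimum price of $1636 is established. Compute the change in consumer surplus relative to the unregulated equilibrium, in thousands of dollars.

Equilibrium: 2432 - P = 6P - 88, so 2520 = 7P and P* = 360, Q* = 2072.
Because the floor (1636) lies above the market-clearing price, it is binding.
At P = 1636: Qd = 2432 - 1636 = 796 and Qs = 6·1636 - 88 = 9728.
Consumer surplus without the control is ½ · (2432 - 360) · 2072 = 2146592.
With the floor, consumers buy 796 units at 1636, so CS = ½ · (2432 - 1636) · 796 = 316808.
Change in consumer surplus = 316808 - 2146592 = -1829784.

-1829784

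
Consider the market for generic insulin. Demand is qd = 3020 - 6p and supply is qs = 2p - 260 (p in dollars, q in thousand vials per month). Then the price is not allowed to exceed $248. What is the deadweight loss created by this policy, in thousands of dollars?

In a free market, 3020 - 6p = 2p - 260 gives the equilibrium p* = 410, q* = 560.
The ceiling of 248 is below the equilibrium price 410, so it binds.
At p = 248: qd = 3020 - 6·248 = 1532 and qs = 2·248 - 260 = 236.
Quantity traded falls to 236. At q = 236 the demand price is (3020 - 236)/6 = 464 and the supply price is (260 + 236)/2 = 248.
Deadweight loss = ½ · (464 - 248) · (560 - 236) = ½ · 216 · 324 = 34992.

34992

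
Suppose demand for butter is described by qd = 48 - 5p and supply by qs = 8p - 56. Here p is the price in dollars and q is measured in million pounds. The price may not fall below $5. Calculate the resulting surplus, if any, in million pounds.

Equilibrium: 48 - 5p = 8p - 56, so 104 = 13p and p* = 8, q* = 8.
The floor of 5 is below the equilibrium price 8, so it is not binding; the market clears at p* = 8, q* = 8.
Since the control does not bind, there is no surplus.

0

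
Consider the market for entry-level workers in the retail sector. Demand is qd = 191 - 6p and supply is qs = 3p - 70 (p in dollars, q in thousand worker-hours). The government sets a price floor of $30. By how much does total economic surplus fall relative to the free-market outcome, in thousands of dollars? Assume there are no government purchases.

9

Setting quantity demanded equal to quantity supplied, 191 - 6p = 3p - 70, gives p* = 29 and q* = 17.
The floor of 30 is above the equilibrium price 29, so it binds.
At p = 30: qd = 191 - 6·30 = 11 and qs = 3·30 - 70 = 20.
Quantity traded falls to 11. At q = 11 the demand price is (191 - 11)/6 = 30 and the supply price is (70 + 11)/3 = 27.
Deadweight loss = ½ · (30 - 27) · (17 - 11) = ½ · 3 · 6 = 9.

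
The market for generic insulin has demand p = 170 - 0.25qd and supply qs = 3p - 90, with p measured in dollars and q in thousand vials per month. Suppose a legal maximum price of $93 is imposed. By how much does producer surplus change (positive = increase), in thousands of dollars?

Rearranging demand gives qd = 680 - 4p. Equilibrium: 680 - 4p = 3p - 90, so 770 = 7p and p* = 110, q* = 240.
The ceiling of 93 is below the equilibrium price 110, so it binds.
At p = 93: qd = 680 - 4·93 = 308 and qs = 3·93 - 90 = 189.
Producer surplus without the control is ½ · (110 - 30) · 240 = 9600.
With the ceiling, producers sell 189 units at 93, so PS = ½ · (93 - 30) · 189 = 5953.5.
Change in producer surplus = 5953.5 - 9600 = -3646.5.

-3646.5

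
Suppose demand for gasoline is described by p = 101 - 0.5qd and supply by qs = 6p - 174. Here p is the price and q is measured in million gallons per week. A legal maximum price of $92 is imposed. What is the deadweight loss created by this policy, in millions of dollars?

0

Rearranging demand gives qd = 202 - 2p. Equilibrium: 202 - 2p = 6p - 174, so 376 = 8p and p* = 47, q* = 108.
Since 92 is above p* = 47, the ceiling does not bind and the free-market outcome prevails.
Since the control does not bind, no trades are prevented and deadweight loss is zero.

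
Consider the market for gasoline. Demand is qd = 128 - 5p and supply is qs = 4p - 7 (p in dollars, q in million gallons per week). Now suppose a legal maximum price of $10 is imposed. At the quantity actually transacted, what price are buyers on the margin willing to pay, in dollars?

Equilibrium: 128 - 5p = 4p - 7, so 135 = 9p and p* = 15, q* = 53.
The ceiling of 10 is below the equilibrium price 15, so it binds.
At p = 10: qd = 128 - 5·10 = 78 and qs = 4·10 - 7 = 33.
Only 33 units reach the market. On the demand curve, the marginal buyer's willingness to pay at q = 33 is (128 - 33)/5 = 19.

19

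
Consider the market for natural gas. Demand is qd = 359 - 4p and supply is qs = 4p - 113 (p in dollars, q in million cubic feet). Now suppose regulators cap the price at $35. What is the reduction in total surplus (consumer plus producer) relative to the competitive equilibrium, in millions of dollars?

Without the control the market clears where 359 - 4p = 4p - 113, i.e. p* = 59 and q* = 123.
Because the ceiling (35) lies below the market-clearing price, it is binding.
At p = 35: qd = 359 - 4·35 = 219 and qs = 4·35 - 113 = 27.
Quantity traded falls to 27. At q = 27 the demand price is (359 - 27)/4 = 83 and the supply price is (113 + 27)/4 = 35.
Deadweight loss = ½ · (83 - 35) · (123 - 27) = ½ · 48 · 96 = 2304.

2304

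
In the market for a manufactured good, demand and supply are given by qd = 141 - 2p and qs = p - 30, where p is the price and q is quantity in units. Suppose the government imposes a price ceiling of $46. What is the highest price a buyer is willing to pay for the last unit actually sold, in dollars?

62.5

In a free market, 141 - 2p = p - 30 gives the equilibrium p* = 57, q* = 27.
Because the ceiling (46) lies below the market-clearing price, it is binding.
At p = 46: qd = 141 - 2·46 = 49 and qs = 46 - 30 = 16.
Only 16 units reach the market. On the demand curve, the marginal buyer's willingness to pay at q = 16 is (141 - 16)/2 = 62.5.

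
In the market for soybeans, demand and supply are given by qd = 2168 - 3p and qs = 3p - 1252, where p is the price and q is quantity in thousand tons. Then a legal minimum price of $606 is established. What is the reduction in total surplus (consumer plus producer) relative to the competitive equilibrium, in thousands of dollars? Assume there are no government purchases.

3888

Without the control the market clears where 2168 - 3p = 3p - 1252, i.e. p* = 570 and q* = 458.
Because the floor (606) lies above the market-clearing price, it is binding.
At p = 606: qd = 2168 - 3·606 = 350 and qs = 3·606 - 1252 = 566.
Quantity traded falls to 350. At q = 350 the demand price is (2168 - 350)/3 = 606 and the supply price is (1252 + 350)/3 = 534.
Deadweight loss = ½ · (606 - 534) · (458 - 350) = ½ · 72 · 108 = 3888.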